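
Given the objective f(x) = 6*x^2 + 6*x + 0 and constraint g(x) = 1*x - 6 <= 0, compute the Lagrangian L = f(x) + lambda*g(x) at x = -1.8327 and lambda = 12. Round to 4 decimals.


Step 1: Evaluate f(x).
f(-1.8327) = 6*(-1.8327)^2 + 6*(-1.8327) + 0 = 9.1565
Step 2: Evaluate g(x).
g(-1.8327) = 1*-1.8327 - 6 = -7.8327
Step 3: Compute Lagrangian.
L = 9.1565 + 12*-7.8327 = -84.8359


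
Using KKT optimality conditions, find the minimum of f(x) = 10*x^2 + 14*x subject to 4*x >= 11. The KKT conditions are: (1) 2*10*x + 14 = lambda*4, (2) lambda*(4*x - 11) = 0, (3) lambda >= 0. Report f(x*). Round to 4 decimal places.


Step 1: Try lambda = 0 (constraint inactive).
x_unc = -14/(2*10) = -0.7
Check: 4*-0.7 = -2.8 < 11 -- violated!
Step 2: Constraint must be active: 4*x = 11
x* = 11/4 = 2.75
lambda = (2*10*2.75 + 14)/4 = 17.25
Step 3: Compute optimal value.
f(x*) = 10*2.75^2 + 14*2.75 = 114.125


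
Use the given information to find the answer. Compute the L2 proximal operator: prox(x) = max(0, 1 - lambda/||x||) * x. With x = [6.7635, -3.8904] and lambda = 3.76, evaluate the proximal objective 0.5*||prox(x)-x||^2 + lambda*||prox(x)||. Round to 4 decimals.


Step 1: Compute ||x||.
||x|| = 7.8026
Step 2: Compute scaling factor.
scale = max(0, 1 - 3.76/7.8026) = 0.5181
Step 3: prox(x) = [3.5042, -2.0156]
||prox(x)|| = 4.0426
Step 4: Proximal objective.
0.5*||prox-x||^2 = 7.0688
lambda*||prox|| = 15.2002
Total = 22.2689


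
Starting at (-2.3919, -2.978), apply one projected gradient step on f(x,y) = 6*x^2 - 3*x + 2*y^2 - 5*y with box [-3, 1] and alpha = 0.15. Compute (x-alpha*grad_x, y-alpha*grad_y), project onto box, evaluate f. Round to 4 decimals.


Step 1: Compute gradient at (-2.3919, -2.978).
grad_x = 2*6*-2.3919 - 3 = -31.7028
grad_y = 2*2*-2.978 - 5 = -16.912
Step 2: Gradient step.
x_raw = -2.3919 - 0.15*-31.7028 = 2.3635
y_raw = -2.978 - 0.15*-16.912 = -0.4412
Step 3: Project onto [-3, 1].
x_proj = clip(2.3635) = 1.0
y_proj = clip(-0.4412) = -0.4412
Step 4: Evaluate f.
f(1.0, -0.4412) = 5.5953


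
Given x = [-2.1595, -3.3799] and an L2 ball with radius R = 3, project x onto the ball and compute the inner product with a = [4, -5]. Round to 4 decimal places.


Step 1: Compute ||x|| (intermediates to 6 decimals).
||x|| = sqrt((-2.1595)^2 + (-3.3799)^2) = 4.010881
Step 2: Project.
Since ||x|| > R, scale = R/||x|| = 3/4.010881 = 0.747965, proj(x) = scale * x
proj(x) = [-1.61523, -2.528047]
Step 3: Dot product.
a^T * proj(x) = 4*(-1.61523) - 5*(-2.528047) = 6.1793


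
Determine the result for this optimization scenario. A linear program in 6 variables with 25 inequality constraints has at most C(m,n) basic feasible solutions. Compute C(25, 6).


Each vertex corresponds to some choice of n active constraints out of m, so the number of vertices is at most C(m, n) = m! / (n!(m-n)!).
m = 25, n = 6
Numerator: 25 * 24 * 23 * 22 * 21 * 20
Denominator: 6! = 720
C(25, 6) = 177100


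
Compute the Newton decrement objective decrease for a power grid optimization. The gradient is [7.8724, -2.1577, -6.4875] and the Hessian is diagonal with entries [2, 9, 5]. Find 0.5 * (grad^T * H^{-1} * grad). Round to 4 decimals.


Step 1: H is diagonal, so H^(-1) * g = [3.9362, -0.2397, -1.2975].
Step 2: g^T H^(-1) g = sum_i g_i^2 / H_ii
  = (7.8724)^2/2 + (-2.1577)^2/9 + (-6.4875)^2/5
  = 30.9873 + 0.5173 + 8.4175 = 39.9222
Step 3: Objective decrease = 0.5 * g^T H^(-1) g = 19.9611


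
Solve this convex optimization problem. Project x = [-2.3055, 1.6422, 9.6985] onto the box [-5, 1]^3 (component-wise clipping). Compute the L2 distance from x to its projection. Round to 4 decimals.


Project each component onto [-5, 1].
clip(-2.3055) = -2.3055, clip(1.6422) = 1.0, clip(9.6985) = 1.0
Projection = [-2.3055, 1.0, 1.0]
Squared diffs: [0.0, 0.4124, 75.6639]
Distance = sqrt(76.0763) = 8.7222


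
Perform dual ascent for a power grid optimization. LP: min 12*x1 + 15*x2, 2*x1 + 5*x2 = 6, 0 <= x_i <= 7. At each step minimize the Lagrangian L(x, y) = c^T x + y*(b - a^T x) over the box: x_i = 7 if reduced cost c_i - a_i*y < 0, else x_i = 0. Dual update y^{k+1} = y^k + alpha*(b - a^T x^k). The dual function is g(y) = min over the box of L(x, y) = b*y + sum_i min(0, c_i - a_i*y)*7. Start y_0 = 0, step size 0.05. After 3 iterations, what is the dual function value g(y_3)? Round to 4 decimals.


Dual ascent for LP: min 12*x1 + 15*x2, 2*x1 + 5*x2 = 6, 0 <= x_i <= 7
Step 1: y^k = 0.0, reduced costs: (12.0, 15.0)
  x^k = (0.0, 0.0), subgradient = b - a^T x = 6.0
  y^{k+1} = 0.0 + 0.05*6.0 = 0.3
Step 2: y^k = 0.3, reduced costs: (11.4, 13.5)
  x^k = (0.0, 0.0), subgradient = b - a^T x = 6.0
  y^{k+1} = 0.3 + 0.05*6.0 = 0.6
Step 3: y^k = 0.6, reduced costs: (10.8, 12.0)
  x^k = (0.0, 0.0), subgradient = b - a^T x = 6.0
  y^{k+1} = 0.6 + 0.05*6.0 = 0.9
Dual objective at y_3 = 0.9: reduced costs (10.2, 10.5), box minimizer x = (0.0, 0.0)
g(y_3) = b*y + (c1 - a1*y)*x1 + (c2 - a2*y)*x2 = 6*0.9 + 10.2*0.0 + 10.5*0.0 = 5.4 + 0.0 + 0.0 = 5.4


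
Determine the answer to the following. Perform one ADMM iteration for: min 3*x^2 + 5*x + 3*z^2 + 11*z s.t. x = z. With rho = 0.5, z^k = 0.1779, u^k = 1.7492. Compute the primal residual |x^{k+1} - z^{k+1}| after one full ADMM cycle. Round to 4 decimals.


ADMM iteration with rho = 0.5, z^k = 0.1779, u^k = 1.7492
Step 1: x-update.
Minimize 3*x^2 + 5*x + (0.5/2)*(x - 0.1779 + 1.7492)^2
FOC: (2*3 + 0.5)*x = -5 + 0.5*(0.1779 - 1.7492)
x^{k+1} = -0.8901
Step 2: z-update.
Minimize 3*z^2 + 11*z + (0.5/2)*(-0.8901 - z + 1.7492)^2
FOC: (2*3 + 0.5)*z = -11 + 0.5*(-0.8901 + 1.7492)
z^{k+1} = -1.6262
Step 3: u-update.
u^{k+1} = 1.7492 - 0.8901 + 1.6262 = 2.4853
Step 4: Primal residual = |-0.8901 + 1.6262| = 0.7361


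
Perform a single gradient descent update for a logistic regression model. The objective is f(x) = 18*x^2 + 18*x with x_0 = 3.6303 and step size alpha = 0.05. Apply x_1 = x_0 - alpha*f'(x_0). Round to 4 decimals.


We compute the gradient at x_0 and apply the update.
f'(x) = 36*x + 18
f'(3.6303) = 36*3.6303 + 18 = 148.6908
x_1 = 3.6303 - 0.05*148.6908 = -3.8042


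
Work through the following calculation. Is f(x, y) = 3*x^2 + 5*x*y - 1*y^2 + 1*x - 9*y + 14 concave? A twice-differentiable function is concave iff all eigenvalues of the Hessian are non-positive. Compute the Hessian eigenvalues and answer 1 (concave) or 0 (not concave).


The Hessian of f(x,y) = 3*x^2 + 5*x*y - 1*y^2 + 1*x - 9*y + 14 is:
H = [[6, 5], [5, -2]]
Trace = 6 - 2 = 4
Determinant = 6*-2 - (5)^2 = -37
Discriminant = (4)^2 - 4*-37 = 164.0
Eigenvalues: lambda_1 = -4.4031, lambda_2 = 8.4031
The function is not concave.

0


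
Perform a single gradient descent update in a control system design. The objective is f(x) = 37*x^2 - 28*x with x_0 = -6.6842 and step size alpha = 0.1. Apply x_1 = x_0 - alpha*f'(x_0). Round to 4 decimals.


We compute the gradient at x_0 and apply the update.
f'(x) = 74*x - 28
f'(-6.6842) = 74*-6.6842 - 28 = -522.6308
x_1 = -6.6842 - 0.1*-522.6308 = 45.5789


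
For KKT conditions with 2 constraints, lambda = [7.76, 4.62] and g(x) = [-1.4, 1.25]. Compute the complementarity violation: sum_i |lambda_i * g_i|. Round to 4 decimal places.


KKT complementary slackness check:
lambda_1 * g_1 = 7.76 * -1.4 = -10.864
lambda_2 * g_2 = 4.62 * 1.25 = 5.775
Total violation = 10.864 + 5.775 = 16.639


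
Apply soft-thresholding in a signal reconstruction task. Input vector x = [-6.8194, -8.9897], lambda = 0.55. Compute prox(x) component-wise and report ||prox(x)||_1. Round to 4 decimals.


Soft-thresholding with lambda = 0.55:
prox(-6.8194) = sign(-6.8194)*max(|-6.8194| - 0.55, 0) = -6.2694
prox(-8.9897) = sign(-8.9897)*max(|-8.9897| - 0.55, 0) = -8.4397
prox(x) = [-6.2694, -8.4397]
||prox(x)||_1 = 6.2694 + 8.4397 = 14.7091


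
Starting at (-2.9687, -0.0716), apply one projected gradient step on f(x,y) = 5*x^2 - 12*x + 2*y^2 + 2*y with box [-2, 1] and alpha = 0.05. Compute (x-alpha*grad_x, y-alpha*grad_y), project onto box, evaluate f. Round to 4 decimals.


Step 1: Compute gradient at (-2.9687, -0.0716).
grad_x = 2*5*-2.9687 - 12 = -41.687
grad_y = 2*2*-0.0716 + 2 = 1.7136
Step 2: Gradient step.
x_raw = -2.9687 - 0.05*-41.687 = -0.8844
y_raw = -0.0716 - 0.05*1.7136 = -0.1573
Step 3: Project onto [-2, 1].
x_proj = clip(-0.8844) = -0.8844
y_proj = clip(-0.1573) = -0.1573
Step 4: Evaluate f.
f(-0.8844, -0.1573) = 14.2575


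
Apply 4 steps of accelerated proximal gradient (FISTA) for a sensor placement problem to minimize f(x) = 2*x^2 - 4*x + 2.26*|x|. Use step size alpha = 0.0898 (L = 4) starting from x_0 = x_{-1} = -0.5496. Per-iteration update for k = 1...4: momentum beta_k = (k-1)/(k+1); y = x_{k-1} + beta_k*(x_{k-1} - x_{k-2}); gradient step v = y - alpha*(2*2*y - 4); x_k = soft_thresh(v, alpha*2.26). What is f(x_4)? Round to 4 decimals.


FISTA on f(x) = 2*x^2 - 4*x + 2.26*|x|
L = 4, alpha = 0.0898
Iteration 1: beta = 0.0, y = -0.5496 + 0.0*(-0.5496 + 0.5496) = -0.5496
  grad(y) = -6.1984, v = y - alpha*grad = 0.007
  prox(v) = soft_thresh(0.007, 0.2029) = 0.0
Iteration 2: beta = 0.3333, y = 0.0 + 0.3333*(0.0 + 0.5496) = 0.1832
  grad(y) = -3.2672, v = y - alpha*grad = 0.4766
  prox(v) = soft_thresh(0.4766, 0.2029) = 0.2736
Iteration 3: beta = 0.5, y = 0.2736 + 0.5*(0.2736 - 0.0) = 0.4105
  grad(y) = -2.3581, v = y - alpha*grad = 0.6222
  prox(v) = soft_thresh(0.6222, 0.2029) = 0.4193
Iteration 4: beta = 0.6, y = 0.4193 + 0.6*(0.4193 - 0.2736) = 0.5067
  grad(y) = -1.9734, v = y - alpha*grad = 0.6839
  prox(v) = soft_thresh(0.6839, 0.2029) = 0.4809
f(x_4) = 2*0.4809^2 - 4*0.4809 + 2.26*|0.4809| = -0.3742


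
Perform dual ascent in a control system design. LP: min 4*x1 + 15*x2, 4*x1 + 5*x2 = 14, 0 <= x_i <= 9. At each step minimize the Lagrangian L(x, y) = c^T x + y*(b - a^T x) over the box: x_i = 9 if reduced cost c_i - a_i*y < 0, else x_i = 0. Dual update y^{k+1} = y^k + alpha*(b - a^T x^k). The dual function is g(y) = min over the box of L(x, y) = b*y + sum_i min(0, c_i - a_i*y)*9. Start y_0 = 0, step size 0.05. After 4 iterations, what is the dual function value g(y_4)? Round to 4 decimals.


Dual ascent for LP: min 4*x1 + 15*x2, 4*x1 + 5*x2 = 14, 0 <= x_i <= 9
Step 1: y^k = 0.0, reduced costs: (4.0, 15.0)
  x^k = (0.0, 0.0), subgradient = b - a^T x = 14.0
  y^{k+1} = 0.0 + 0.05*14.0 = 0.7
Step 2: y^k = 0.7, reduced costs: (1.2, 11.5)
  x^k = (0.0, 0.0), subgradient = b - a^T x = 14.0
  y^{k+1} = 0.7 + 0.05*14.0 = 1.4
Step 3: y^k = 1.4, reduced costs: (-1.6, 8.0)
  x^k = (9.0, 0.0), subgradient = b - a^T x = -22.0
  y^{k+1} = 1.4 + 0.05*-22.0 = 0.3
Step 4: y^k = 0.3, reduced costs: (2.8, 13.5)
  x^k = (0.0, 0.0), subgradient = b - a^T x = 14.0
  y^{k+1} = 0.3 + 0.05*14.0 = 1.0
Dual objective at y_4 = 1.0: reduced costs (0.0, 10.0), box minimizer x = (0.0, 0.0)
g(y_4) = b*y + (c1 - a1*y)*x1 + (c2 - a2*y)*x2 = 14*1.0 + 0.0*0.0 + 10.0*0.0 = 14.0 + 0.0 + 0.0 = 14.0


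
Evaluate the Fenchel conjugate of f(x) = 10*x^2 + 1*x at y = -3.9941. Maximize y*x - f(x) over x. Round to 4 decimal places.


f*(y) = sup_x {y*x - a*x^2 - b*x} = sup_x {(y-b)*x - a*x^2}
FOC: (y - b) - 2a*x = 0 => x* = (y - b)/(2a)
x* = (-3.9941 - 1)/(2*10) = -0.2497
f*(-3.9941) = (y-b)^2/(4a) = (-3.9941 - 1)^2/(4*10)
= 24.941/40 = 0.6235


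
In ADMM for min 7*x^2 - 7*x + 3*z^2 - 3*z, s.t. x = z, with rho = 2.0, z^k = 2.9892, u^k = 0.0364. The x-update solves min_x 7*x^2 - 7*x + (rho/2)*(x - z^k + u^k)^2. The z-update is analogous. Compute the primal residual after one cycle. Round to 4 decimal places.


ADMM iteration with rho = 2.0, z^k = 2.9892, u^k = 0.0364
Step 1: x-update.
Minimize 7*x^2 - 7*x + (2.0/2)*(x - 2.9892 + 0.0364)^2
FOC: (2*7 + 2.0)*x = 7 + 2.0*(2.9892 - 0.0364)
x^{k+1} = 0.8066
Step 2: z-update.
Minimize 3*z^2 - 3*z + (2.0/2)*(0.8066 - z + 0.0364)^2
FOC: (2*3 + 2.0)*z = 3 + 2.0*(0.8066 + 0.0364)
z^{k+1} = 0.5858
Step 3: u-update.
u^{k+1} = 0.0364 + 0.8066 - 0.5858 = 0.2573
Step 4: Primal residual = |0.8066 - 0.5858| = 0.2209


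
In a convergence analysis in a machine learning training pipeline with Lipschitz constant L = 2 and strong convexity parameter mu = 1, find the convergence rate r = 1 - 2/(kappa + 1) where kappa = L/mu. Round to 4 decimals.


Step 1: Compute the condition number.
kappa = L/mu = 2/1 = 2.0
Step 2: Compute the convergence rate.
r = 1 - 2/(kappa + 1) = 1 - 2*mu/(L + mu) = (L - mu)/(L + mu) = 1/3 = 0.3333


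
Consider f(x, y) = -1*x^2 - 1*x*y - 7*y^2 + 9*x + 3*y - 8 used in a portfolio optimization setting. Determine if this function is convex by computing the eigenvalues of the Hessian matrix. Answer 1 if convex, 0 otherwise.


The Hessian of f(x,y) = -1*x^2 - 1*x*y - 7*y^2 + 9*x + 3*y - 8 is:
H = [[-2, -1], [-1, -14]]
Trace = -2 - 14 = -16
Determinant = -2*-14 - (-1)^2 = 27
Discriminant = (-16)^2 - 4*27 = 148.0
Eigenvalues: lambda_1 = -14.0828, lambda_2 = -1.9172
The function is not convex.

0


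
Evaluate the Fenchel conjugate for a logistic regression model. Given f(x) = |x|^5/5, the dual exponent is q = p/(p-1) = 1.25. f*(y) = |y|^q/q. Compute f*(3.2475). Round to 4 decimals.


The conjugate exponent q satisfies 1/p + 1/q = 1.
p = 5, so q = 5/(5 - 1) = 1.25
|y|^q = 3.2475^1.25 = 4.3595
f*(3.2475) = 4.3595 / 1.25 = 3.4876


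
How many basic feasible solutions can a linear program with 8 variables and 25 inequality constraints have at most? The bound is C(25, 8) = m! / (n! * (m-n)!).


Each vertex corresponds to some choice of n active constraints out of m, so the number of vertices is at most C(m, n) = m! / (n!(m-n)!).
m = 25, n = 8
Numerator: 25 * 24 * 23 * 22 * 21 * 20 * 19 * 18
Denominator: 8! = 40320
C(25, 8) = 1081575


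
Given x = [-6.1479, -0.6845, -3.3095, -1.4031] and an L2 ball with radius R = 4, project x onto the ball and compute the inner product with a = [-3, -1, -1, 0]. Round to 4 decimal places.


Step 1: Compute ||x|| (intermediates to 6 decimals).
||x|| = sqrt((-6.1479)^2 + (-0.6845)^2 + (-3.3095)^2 + (-1.4031)^2) = 7.154488
Step 2: Project.
Since ||x|| > R, scale = R/||x|| = 4/7.154488 = 0.55909, proj(x) = scale * x
proj(x) = [-3.437229, -0.382697, -1.850308, -0.784459]
Step 3: Dot product.
a^T * proj(x) = -3*(-3.437229) - 1*(-0.382697) - 1*(-1.850308) + 0*(-0.784459) = 12.5447


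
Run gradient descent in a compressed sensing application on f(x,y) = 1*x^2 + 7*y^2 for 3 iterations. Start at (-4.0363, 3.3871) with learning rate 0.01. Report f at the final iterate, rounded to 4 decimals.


Gradient descent on f(x,y) = 1*x^2 + 7*y^2.
Starting point: (-4.0363, 3.3871), alpha = 0.01
Step 1: grad_x = 2*1*-4.0363 = -8.0726, grad_y = 2*7*3.3871 = 47.4194
  x_1 = -4.0363 - 0.01*-8.0726 = -3.9556
  y_1 = 3.3871 - 0.01*47.4194 = 2.9129
Step 2: grad_x = 2*1*-3.9556 = -7.9111, grad_y = 2*7*2.9129 = 40.7807
  x_2 = -3.9556 - 0.01*-7.9111 = -3.8765
  y_2 = 2.9129 - 0.01*40.7807 = 2.5051
Step 3: grad_x = 2*1*-3.8765 = -7.7529, grad_y = 2*7*2.5051 = 35.0714
  x_3 = -3.8765 - 0.01*-7.7529 = -3.7989
  y_3 = 2.5051 - 0.01*35.0714 = 2.1544
f(-3.7989, 2.1544) = 1*(-3.7989)^2 + 7*2.1544^2 = 46.9215


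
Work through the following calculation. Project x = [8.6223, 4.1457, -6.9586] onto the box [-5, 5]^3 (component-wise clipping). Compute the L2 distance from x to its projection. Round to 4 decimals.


Project each component onto [-5, 5].
clip(8.6223) = 5.0, clip(4.1457) = 4.1457, clip(-6.9586) = -5.0
Projection = [5.0, 4.1457, -5.0]
Squared diffs: [13.1211, 0.0, 3.8361]
Distance = sqrt(16.9572) = 4.1179


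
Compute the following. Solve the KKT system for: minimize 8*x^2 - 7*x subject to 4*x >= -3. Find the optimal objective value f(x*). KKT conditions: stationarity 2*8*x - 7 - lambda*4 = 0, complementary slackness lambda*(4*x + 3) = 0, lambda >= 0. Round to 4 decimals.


Step 1: Try lambda = 0 (constraint inactive).
Stationarity: 2*8*x - 7 = 0
x* = 7/(2*8) = 0.4375
Check constraint: 4*0.4375 = 1.75 >= -3 -- satisfied.
Step 2: Compute optimal value.
f(x*) = 8*0.4375^2 - 7*0.4375 = -1.5313


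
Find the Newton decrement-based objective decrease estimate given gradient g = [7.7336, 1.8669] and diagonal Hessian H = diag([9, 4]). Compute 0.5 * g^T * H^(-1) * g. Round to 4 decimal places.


Step 1: H is diagonal, so H^(-1) * g = [0.8593, 0.4667].
Step 2: g^T H^(-1) g = sum_i g_i^2 / H_ii
  = (7.7336)^2/9 + (1.8669)^2/4
  = 6.6454 + 0.8713 = 7.5167
Step 3: Objective decrease = 0.5 * g^T H^(-1) g = 3.7584


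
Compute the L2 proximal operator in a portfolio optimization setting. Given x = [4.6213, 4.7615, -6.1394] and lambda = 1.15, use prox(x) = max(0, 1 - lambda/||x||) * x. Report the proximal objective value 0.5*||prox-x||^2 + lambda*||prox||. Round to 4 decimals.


Step 1: Compute ||x||.
||x|| = 9.0399
Step 2: Compute scaling factor.
scale = max(0, 1 - 1.15/9.0399) = 0.8728
Step 3: prox(x) = [4.0334, 4.1558, -5.3584]
||prox(x)|| = 7.8899
Step 4: Proximal objective.
0.5*||prox-x||^2 = 0.6613
lambda*||prox|| = 9.0734
Total = 9.7347


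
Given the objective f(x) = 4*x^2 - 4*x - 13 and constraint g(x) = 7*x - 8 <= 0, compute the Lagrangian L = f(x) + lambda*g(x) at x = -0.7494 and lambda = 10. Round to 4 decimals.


Step 1: Evaluate f(x).
f(-0.7494) = 4*(-0.7494)^2 - 4*(-0.7494) - 13 = -7.756
Step 2: Evaluate g(x).
g(-0.7494) = 7*-0.7494 - 8 = -13.2458
Step 3: Compute Lagrangian.
L = -7.756 + 10*-13.2458 = -140.214


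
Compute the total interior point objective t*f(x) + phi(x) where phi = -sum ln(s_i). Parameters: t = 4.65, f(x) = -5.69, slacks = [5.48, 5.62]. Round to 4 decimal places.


Step 1: Compute log-barrier.
ln values: [1.7011, 1.7263]
phi = -(1.7011 + 1.7263) = -3.4274
Step 2: Compute augmented objective.
t*f(x) = 4.65*-5.69 = -26.4585
Total = -26.4585 - 3.4274 = -29.8859


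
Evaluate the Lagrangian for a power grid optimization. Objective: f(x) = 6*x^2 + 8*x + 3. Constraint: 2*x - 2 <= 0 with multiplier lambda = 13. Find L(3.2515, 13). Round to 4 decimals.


Step 1: Evaluate f(x).
f(3.2515) = 6*3.2515^2 + 8*3.2515 + 3 = 92.4455
Step 2: Evaluate g(x).
g(3.2515) = 2*3.2515 - 2 = 4.503
Step 3: Compute Lagrangian.
L = 92.4455 + 13*4.503 = 150.9845


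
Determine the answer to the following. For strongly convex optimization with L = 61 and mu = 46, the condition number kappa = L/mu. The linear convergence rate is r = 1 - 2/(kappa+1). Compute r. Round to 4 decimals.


Step 1: Compute the condition number.
kappa = L/mu = 61/46 = 1.3261
Step 2: Compute the convergence rate.
r = 1 - 2/(kappa + 1) = 1 - 2*mu/(L + mu) = (L - mu)/(L + mu) = 15/107 = 0.1402


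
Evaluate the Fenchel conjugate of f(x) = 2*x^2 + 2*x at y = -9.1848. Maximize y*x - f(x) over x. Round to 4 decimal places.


f*(y) = sup_x {y*x - a*x^2 - b*x} = sup_x {(y-b)*x - a*x^2}
FOC: (y - b) - 2a*x = 0 => x* = (y - b)/(2a)
x* = (-9.1848 - 2)/(2*2) = -2.7962
f*(-9.1848) = (y-b)^2/(4a) = (-9.1848 - 2)^2/(4*2)
= 125.0998/8 = 15.6375


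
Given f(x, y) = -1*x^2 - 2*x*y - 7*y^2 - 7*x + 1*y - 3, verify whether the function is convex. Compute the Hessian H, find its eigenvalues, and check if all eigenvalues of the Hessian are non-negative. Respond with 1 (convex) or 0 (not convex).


The Hessian of f(x,y) = -1*x^2 - 2*x*y - 7*y^2 - 7*x + 1*y - 3 is:
H = [[-2, -2], [-2, -14]]
Trace = -2 - 14 = -16
Determinant = -2*-14 - (-2)^2 = 24
Discriminant = (-16)^2 - 4*24 = 160.0
Eigenvalues: lambda_1 = -14.3246, lambda_2 = -1.6754
The function is not convex.

0


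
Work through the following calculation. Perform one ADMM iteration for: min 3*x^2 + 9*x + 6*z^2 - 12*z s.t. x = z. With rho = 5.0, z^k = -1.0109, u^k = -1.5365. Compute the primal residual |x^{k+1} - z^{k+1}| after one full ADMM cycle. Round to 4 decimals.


ADMM iteration with rho = 5.0, z^k = -1.0109, u^k = -1.5365
Step 1: x-update.
Minimize 3*x^2 + 9*x + (5.0/2)*(x + 1.0109 - 1.5365)^2
FOC: (2*3 + 5.0)*x = -9 + 5.0*(-1.0109 + 1.5365)
x^{k+1} = -0.5793
Step 2: z-update.
Minimize 6*z^2 - 12*z + (5.0/2)*(-0.5793 - z - 1.5365)^2
FOC: (2*6 + 5.0)*z = 12 + 5.0*(-0.5793 - 1.5365)
z^{k+1} = 0.0836
Step 3: u-update.
u^{k+1} = -1.5365 - 0.5793 - 0.0836 = -2.1994
Step 4: Primal residual = |-0.5793 - 0.0836| = 0.6629


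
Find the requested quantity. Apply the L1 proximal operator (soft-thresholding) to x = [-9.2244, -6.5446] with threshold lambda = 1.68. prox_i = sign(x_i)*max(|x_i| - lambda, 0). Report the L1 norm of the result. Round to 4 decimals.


Soft-thresholding with lambda = 1.68:
prox(-9.2244) = sign(-9.2244)*max(|-9.2244| - 1.68, 0) = -7.5444
prox(-6.5446) = sign(-6.5446)*max(|-6.5446| - 1.68, 0) = -4.8646
prox(x) = [-7.5444, -4.8646]
||prox(x)||_1 = 7.5444 + 4.8646 = 12.409


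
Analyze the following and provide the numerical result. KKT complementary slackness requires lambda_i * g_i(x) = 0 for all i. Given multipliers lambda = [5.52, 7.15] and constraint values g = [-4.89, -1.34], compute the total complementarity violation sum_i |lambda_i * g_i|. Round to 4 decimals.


KKT complementary slackness check:
lambda_1 * g_1 = 5.52 * -4.89 = -26.9928
lambda_2 * g_2 = 7.15 * -1.34 = -9.581
Total violation = 26.9928 + 9.581 = 36.5738


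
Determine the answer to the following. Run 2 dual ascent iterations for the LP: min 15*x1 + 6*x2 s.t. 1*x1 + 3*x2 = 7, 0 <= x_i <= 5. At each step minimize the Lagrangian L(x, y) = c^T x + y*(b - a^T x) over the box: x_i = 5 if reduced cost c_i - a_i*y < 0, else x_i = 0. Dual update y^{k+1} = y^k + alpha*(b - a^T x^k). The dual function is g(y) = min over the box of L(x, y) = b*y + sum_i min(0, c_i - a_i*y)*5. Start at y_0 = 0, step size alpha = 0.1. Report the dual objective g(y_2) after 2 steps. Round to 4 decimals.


Dual ascent for LP: min 15*x1 + 6*x2, 1*x1 + 3*x2 = 7, 0 <= x_i <= 5
Step 1: y^k = 0.0, reduced costs: (15.0, 6.0)
  x^k = (0.0, 0.0), subgradient = b - a^T x = 7.0
  y^{k+1} = 0.0 + 0.1*7.0 = 0.7
Step 2: y^k = 0.7, reduced costs: (14.3, 3.9)
  x^k = (0.0, 0.0), subgradient = b - a^T x = 7.0
  y^{k+1} = 0.7 + 0.1*7.0 = 1.4
Dual objective at y_2 = 1.4: reduced costs (13.6, 1.8), box minimizer x = (0.0, 0.0)
g(y_2) = b*y + (c1 - a1*y)*x1 + (c2 - a2*y)*x2 = 7*1.4 + 13.6*0.0 + 1.8*0.0 = 9.8 + 0.0 + 0.0 = 9.8


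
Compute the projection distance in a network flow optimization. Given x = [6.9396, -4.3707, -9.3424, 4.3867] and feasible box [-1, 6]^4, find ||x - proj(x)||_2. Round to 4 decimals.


Project each component onto [-1, 6].
clip(6.9396) = 6.0, clip(-4.3707) = -1.0, clip(-9.3424) = -1.0, clip(4.3867) = 4.3867
Projection = [6.0, -1.0, -1.0, 4.3867]
Squared diffs: [0.8828, 11.3616, 69.5956, 0.0]
Distance = sqrt(81.84) = 9.0466


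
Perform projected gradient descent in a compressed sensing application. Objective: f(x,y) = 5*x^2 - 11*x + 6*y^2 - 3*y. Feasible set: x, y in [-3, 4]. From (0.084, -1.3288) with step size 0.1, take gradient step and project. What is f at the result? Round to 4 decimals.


Step 1: Compute gradient at (0.084, -1.3288).
grad_x = 2*5*0.084 - 11 = -10.16
grad_y = 2*6*-1.3288 - 3 = -18.9456
Step 2: Gradient step.
x_raw = 0.084 - 0.1*-10.16 = 1.1
y_raw = -1.3288 - 0.1*-18.9456 = 0.5658
Step 3: Project onto [-3, 4].
x_proj = clip(1.1) = 1.1
y_proj = clip(0.5658) = 0.5658
Step 4: Evaluate f.
f(1.1, 0.5658) = -5.8268


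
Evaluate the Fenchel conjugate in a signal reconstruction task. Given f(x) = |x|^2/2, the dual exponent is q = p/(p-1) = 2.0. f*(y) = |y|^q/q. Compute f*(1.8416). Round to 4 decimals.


The conjugate exponent q satisfies 1/p + 1/q = 1.
p = 2, so q = 2/(2 - 1) = 2.0
|y|^q = 1.8416^2.0 = 3.3915
f*(1.8416) = 3.3915 / 2.0 = 1.6957


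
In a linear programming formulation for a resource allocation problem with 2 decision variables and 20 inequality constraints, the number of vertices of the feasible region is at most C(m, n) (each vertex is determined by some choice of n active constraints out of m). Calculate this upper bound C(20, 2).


Each vertex corresponds to some choice of n active constraints out of m, so the number of vertices is at most C(m, n) = m! / (n!(m-n)!).
m = 20, n = 2
Numerator: 20 * 19
Denominator: 2! = 2
C(20, 2) = 190


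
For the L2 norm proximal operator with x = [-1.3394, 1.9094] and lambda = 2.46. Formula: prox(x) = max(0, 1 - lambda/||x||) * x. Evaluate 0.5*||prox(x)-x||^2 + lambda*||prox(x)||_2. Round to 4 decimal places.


Step 1: Compute ||x||.
||x|| = 2.3323
Step 2: Compute scaling factor.
scale = max(0, 1 - 2.46/2.3323) = 0.0
Step 3: prox(x) = [-0.0, 0.0]
||prox(x)|| = 0.0
Step 4: Proximal objective.
0.5*||prox-x||^2 = 2.7199
lambda*||prox|| = 0.0
Total = 2.7199


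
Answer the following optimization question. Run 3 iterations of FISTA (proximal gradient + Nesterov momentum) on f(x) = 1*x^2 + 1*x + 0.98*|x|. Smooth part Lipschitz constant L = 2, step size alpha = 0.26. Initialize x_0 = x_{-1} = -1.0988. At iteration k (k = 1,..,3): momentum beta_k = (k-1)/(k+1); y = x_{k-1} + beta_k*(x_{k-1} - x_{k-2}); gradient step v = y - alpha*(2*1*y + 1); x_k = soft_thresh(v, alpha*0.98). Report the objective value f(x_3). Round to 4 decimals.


FISTA on f(x) = 1*x^2 + 1*x + 0.98*|x|
L = 2, alpha = 0.26
Iteration 1: beta = 0.0, y = -1.0988 + 0.0*(-1.0988 + 1.0988) = -1.0988
  grad(y) = -1.1976, v = y - alpha*grad = -0.7874
  prox(v) = soft_thresh(-0.7874, 0.2548) = -0.5326
Iteration 2: beta = 0.3333, y = -0.5326 + 0.3333*(-0.5326 + 1.0988) = -0.3439
  grad(y) = 0.3122, v = y - alpha*grad = -0.4251
  prox(v) = soft_thresh(-0.4251, 0.2548) = -0.1703
Iteration 3: beta = 0.5, y = -0.1703 + 0.5*(-0.1703 + 0.5326) = 0.0109
  grad(y) = 1.0218, v = y - alpha*grad = -0.2548
  prox(v) = soft_thresh(-0.2548, 0.2548) = 0.0
f(x_3) = 1*0.0^2 + 1*0.0 + 0.98*|0.0| = 0.0


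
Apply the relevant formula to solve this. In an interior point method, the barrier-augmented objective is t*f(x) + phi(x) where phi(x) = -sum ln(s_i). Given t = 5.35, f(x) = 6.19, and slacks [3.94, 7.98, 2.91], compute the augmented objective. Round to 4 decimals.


Step 1: Compute log-barrier.
ln values: [1.3712, 2.0769, 1.0682]
phi = -(1.3712 + 2.0769 + 1.0682) = -4.5163
Step 2: Compute augmented objective.
t*f(x) = 5.35*6.19 = 33.1165
Total = 33.1165 - 4.5163 = 28.6002


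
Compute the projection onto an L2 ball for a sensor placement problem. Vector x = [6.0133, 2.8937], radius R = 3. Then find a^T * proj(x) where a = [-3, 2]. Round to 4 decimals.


Step 1: Compute ||x|| (intermediates to 6 decimals).
||x|| = sqrt(6.0133^2 + 2.8937^2) = 6.673326
Step 2: Project.
Since ||x|| > R, scale = R/||x|| = 3/6.673326 = 0.449551, proj(x) = scale * x
proj(x) = [2.703285, 1.300866]
Step 3: Dot product.
a^T * proj(x) = -3*2.703285 + 2*1.300866 = -5.5081


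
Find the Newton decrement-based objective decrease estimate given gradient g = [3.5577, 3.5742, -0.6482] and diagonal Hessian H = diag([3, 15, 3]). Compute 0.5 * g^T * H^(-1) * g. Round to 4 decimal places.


Step 1: H is diagonal, so H^(-1) * g = [1.1859, 0.2383, -0.2161].
Step 2: g^T H^(-1) g = sum_i g_i^2 / H_ii
  = (3.5577)^2/3 + (3.5742)^2/15 + (-0.6482)^2/3
  = 4.2191 + 0.8517 + 0.1401 = 5.2108
Step 3: Objective decrease = 0.5 * g^T H^(-1) g = 2.6054


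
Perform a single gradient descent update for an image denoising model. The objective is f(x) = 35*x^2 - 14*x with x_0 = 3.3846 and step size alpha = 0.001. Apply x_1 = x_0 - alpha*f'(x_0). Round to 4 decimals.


We compute the gradient at x_0 and apply the update.
f'(x) = 70*x - 14
f'(3.3846) = 70*3.3846 - 14 = 222.922
x_1 = 3.3846 - 0.001*222.922 = 3.1617


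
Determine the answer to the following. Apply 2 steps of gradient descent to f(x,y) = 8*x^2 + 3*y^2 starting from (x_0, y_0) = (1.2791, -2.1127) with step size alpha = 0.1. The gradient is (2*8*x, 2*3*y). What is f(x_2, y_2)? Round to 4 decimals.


Gradient descent on f(x,y) = 8*x^2 + 3*y^2.
Starting point: (1.2791, -2.1127), alpha = 0.1
Step 1: grad_x = 2*8*1.2791 = 20.4656, grad_y = 2*3*-2.1127 = -12.6762
  x_1 = 1.2791 - 0.1*20.4656 = -0.7675
  y_1 = -2.1127 - 0.1*-12.6762 = -0.8451
Step 2: grad_x = 2*8*-0.7675 = -12.2794, grad_y = 2*3*-0.8451 = -5.0705
  x_2 = -0.7675 - 0.1*-12.2794 = 0.4605
  y_2 = -0.8451 - 0.1*-5.0705 = -0.338
f(0.4605, -0.338) = 8*0.4605^2 + 3*(-0.338)^2 = 2.0391


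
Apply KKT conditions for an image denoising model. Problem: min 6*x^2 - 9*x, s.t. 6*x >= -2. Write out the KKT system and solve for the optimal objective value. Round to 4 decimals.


Step 1: Try lambda = 0 (constraint inactive).
Stationarity: 2*6*x - 9 = 0
x* = 9/(2*6) = 0.75
Check constraint: 6*0.75 = 4.5 >= -2 -- satisfied.
Step 2: Compute optimal value.
f(x*) = 6*0.75^2 - 9*0.75 = -3.375


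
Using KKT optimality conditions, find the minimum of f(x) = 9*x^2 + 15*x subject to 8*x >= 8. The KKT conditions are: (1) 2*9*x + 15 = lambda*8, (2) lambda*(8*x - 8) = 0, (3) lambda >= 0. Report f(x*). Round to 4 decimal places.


Step 1: Try lambda = 0 (constraint inactive).
x_unc = -15/(2*9) = -0.8333
Check: 8*-0.8333 = -6.6664 < 8 -- violated!
Step 2: Constraint must be active: 8*x = 8
x* = 8/8 = 1.0
lambda = (2*9*1.0 + 15)/8 = 4.125
Step 3: Compute optimal value.
f(x*) = 9*1.0^2 + 15*1.0 = 24.0


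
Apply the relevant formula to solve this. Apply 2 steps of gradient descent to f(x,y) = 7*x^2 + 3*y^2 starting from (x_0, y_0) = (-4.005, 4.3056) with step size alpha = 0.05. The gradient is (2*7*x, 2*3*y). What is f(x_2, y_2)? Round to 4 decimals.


Gradient descent on f(x,y) = 7*x^2 + 3*y^2.
Starting point: (-4.005, 4.3056), alpha = 0.05
Step 1: grad_x = 2*7*-4.005 = -56.07, grad_y = 2*3*4.3056 = 25.8336
  x_1 = -4.005 - 0.05*-56.07 = -1.2015
  y_1 = 4.3056 - 0.05*25.8336 = 3.0139
Step 2: grad_x = 2*7*-1.2015 = -16.821, grad_y = 2*3*3.0139 = 18.0835
  x_2 = -1.2015 - 0.05*-16.821 = -0.3605
  y_2 = 3.0139 - 0.05*18.0835 = 2.1097
f(-0.3605, 2.1097) = 7*(-0.3605)^2 + 3*2.1097^2 = 14.2625


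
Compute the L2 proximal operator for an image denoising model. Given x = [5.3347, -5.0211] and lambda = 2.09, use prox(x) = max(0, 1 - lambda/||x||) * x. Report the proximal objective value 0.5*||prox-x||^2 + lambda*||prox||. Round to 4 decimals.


Step 1: Compute ||x||.
||x|| = 7.326
Step 2: Compute scaling factor.
scale = max(0, 1 - 2.09/7.326) = 0.7147
Step 3: prox(x) = [3.8128, -3.5887]
||prox(x)|| = 5.236
Step 4: Proximal objective.
0.5*||prox-x||^2 = 2.1841
lambda*||prox|| = 10.9432
Total = 13.1273


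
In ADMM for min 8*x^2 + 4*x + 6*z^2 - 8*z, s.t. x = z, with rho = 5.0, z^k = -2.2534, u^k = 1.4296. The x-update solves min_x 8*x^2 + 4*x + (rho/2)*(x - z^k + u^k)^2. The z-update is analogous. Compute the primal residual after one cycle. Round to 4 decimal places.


ADMM iteration with rho = 5.0, z^k = -2.2534, u^k = 1.4296
Step 1: x-update.
Minimize 8*x^2 + 4*x + (5.0/2)*(x + 2.2534 + 1.4296)^2
FOC: (2*8 + 5.0)*x = -4 + 5.0*(-2.2534 - 1.4296)
x^{k+1} = -1.0674
Step 2: z-update.
Minimize 6*z^2 - 8*z + (5.0/2)*(-1.0674 - z + 1.4296)^2
FOC: (2*6 + 5.0)*z = 8 + 5.0*(-1.0674 + 1.4296)
z^{k+1} = 0.5771
Step 3: u-update.
u^{k+1} = 1.4296 - 1.0674 - 0.5771 = -0.2149
Step 4: Primal residual = |-1.0674 - 0.5771| = 1.6445


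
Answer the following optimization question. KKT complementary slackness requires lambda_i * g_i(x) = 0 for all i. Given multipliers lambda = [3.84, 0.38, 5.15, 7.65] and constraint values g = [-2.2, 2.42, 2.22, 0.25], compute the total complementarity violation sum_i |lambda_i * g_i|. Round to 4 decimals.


KKT complementary slackness check:
lambda_1 * g_1 = 3.84 * -2.2 = -8.448
lambda_2 * g_2 = 0.38 * 2.42 = 0.9196
lambda_3 * g_3 = 5.15 * 2.22 = 11.433
lambda_4 * g_4 = 7.65 * 0.25 = 1.9125
Total violation = 8.448 + 0.9196 + 11.433 + 1.9125 = 22.7131


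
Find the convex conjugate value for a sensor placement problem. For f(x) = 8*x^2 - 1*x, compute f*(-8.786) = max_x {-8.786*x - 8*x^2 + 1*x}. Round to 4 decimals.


f*(y) = sup_x {y*x - a*x^2 - b*x} = sup_x {(y-b)*x - a*x^2}
FOC: (y - b) - 2a*x = 0 => x* = (y - b)/(2a)
x* = (-8.786 + 1)/(2*8) = -0.4866
f*(-8.786) = (y-b)^2/(4a) = (-8.786 + 1)^2/(4*8)
= 60.6218/32 = 1.8944


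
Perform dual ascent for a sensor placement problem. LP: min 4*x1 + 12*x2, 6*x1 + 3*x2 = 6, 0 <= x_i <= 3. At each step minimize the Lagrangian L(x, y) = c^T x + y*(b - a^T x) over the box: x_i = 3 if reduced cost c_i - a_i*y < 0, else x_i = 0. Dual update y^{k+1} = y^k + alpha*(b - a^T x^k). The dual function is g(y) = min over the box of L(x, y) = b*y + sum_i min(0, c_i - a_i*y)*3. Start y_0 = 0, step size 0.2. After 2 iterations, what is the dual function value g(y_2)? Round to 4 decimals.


Dual ascent for LP: min 4*x1 + 12*x2, 6*x1 + 3*x2 = 6, 0 <= x_i <= 3
Step 1: y^k = 0.0, reduced costs: (4.0, 12.0)
  x^k = (0.0, 0.0), subgradient = b - a^T x = 6.0
  y^{k+1} = 0.0 + 0.2*6.0 = 1.2
Step 2: y^k = 1.2, reduced costs: (-3.2, 8.4)
  x^k = (3.0, 0.0), subgradient = b - a^T x = -12.0
  y^{k+1} = 1.2 + 0.2*-12.0 = -1.2
Dual objective at y_2 = -1.2: reduced costs (11.2, 15.6), box minimizer x = (0.0, 0.0)
g(y_2) = b*y + (c1 - a1*y)*x1 + (c2 - a2*y)*x2 = 6*(-1.2) + 11.2*0.0 + 15.6*0.0 = -7.2 + 0.0 + 0.0 = -7.2


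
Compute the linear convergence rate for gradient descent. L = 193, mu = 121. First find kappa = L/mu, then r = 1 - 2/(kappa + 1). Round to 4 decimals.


Step 1: Compute the condition number.
kappa = L/mu = 193/121 = 1.595
Step 2: Compute the convergence rate.
r = 1 - 2/(kappa + 1) = 1 - 2*mu/(L + mu) = (L - mu)/(L + mu) = 72/314 = 0.2293


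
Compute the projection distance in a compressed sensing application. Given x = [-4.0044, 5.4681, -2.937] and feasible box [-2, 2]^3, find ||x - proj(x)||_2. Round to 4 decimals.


Project each component onto [-2, 2].
clip(-4.0044) = -2.0, clip(5.4681) = 2.0, clip(-2.937) = -2.0
Projection = [-2.0, 2.0, -2.0]
Squared diffs: [4.0176, 12.0277, 0.878]
Distance = sqrt(16.9233) = 4.1138


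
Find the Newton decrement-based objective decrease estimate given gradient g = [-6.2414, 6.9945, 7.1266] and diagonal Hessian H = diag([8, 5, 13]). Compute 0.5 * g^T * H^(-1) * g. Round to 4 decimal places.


Step 1: H is diagonal, so H^(-1) * g = [-0.7802, 1.3989, 0.5482].
Step 2: g^T H^(-1) g = sum_i g_i^2 / H_ii
  = (-6.2414)^2/8 + (6.9945)^2/5 + (7.1266)^2/13
  = 4.8694 + 9.7846 + 3.9068 = 18.5608
Step 3: Objective decrease = 0.5 * g^T H^(-1) g = 9.2804


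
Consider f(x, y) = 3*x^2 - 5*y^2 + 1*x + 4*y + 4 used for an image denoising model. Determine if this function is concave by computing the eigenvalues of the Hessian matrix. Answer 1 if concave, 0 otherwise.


The Hessian of f(x,y) = 3*x^2 - 5*y^2 + 1*x + 4*y + 4 is:
H = [[6, 0], [0, -10]]
Trace = 6 - 10 = -4
Determinant = 6*-10 - (0)^2 = -60
Discriminant = (-4)^2 - 4*-60 = 256.0
Eigenvalues: lambda_1 = -10.0, lambda_2 = 6.0
The function is not concave.

0


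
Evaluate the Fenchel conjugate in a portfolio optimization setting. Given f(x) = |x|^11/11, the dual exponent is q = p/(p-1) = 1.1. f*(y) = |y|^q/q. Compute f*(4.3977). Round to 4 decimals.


The conjugate exponent q satisfies 1/p + 1/q = 1.
p = 11, so q = 11/(11 - 1) = 1.1
|y|^q = 4.3977^1.1 = 5.0997
f*(4.3977) = 5.0997 / 1.1 = 4.6361


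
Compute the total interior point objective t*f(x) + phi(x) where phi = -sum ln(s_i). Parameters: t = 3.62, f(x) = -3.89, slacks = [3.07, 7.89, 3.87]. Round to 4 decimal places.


Step 1: Compute log-barrier.
ln values: [1.1217, 2.0656, 1.3533]
phi = -(1.1217 + 2.0656 + 1.3533) = -4.5405
Step 2: Compute augmented objective.
t*f(x) = 3.62*-3.89 = -14.0818
Total = -14.0818 - 4.5405 = -18.6223


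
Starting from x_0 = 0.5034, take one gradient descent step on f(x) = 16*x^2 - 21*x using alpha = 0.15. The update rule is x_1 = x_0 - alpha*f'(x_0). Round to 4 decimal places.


We compute the gradient at x_0 and apply the update.
f'(x) = 32*x - 21
f'(0.5034) = 32*0.5034 - 21 = -4.8912
x_1 = 0.5034 - 0.15*-4.8912 = 1.2371


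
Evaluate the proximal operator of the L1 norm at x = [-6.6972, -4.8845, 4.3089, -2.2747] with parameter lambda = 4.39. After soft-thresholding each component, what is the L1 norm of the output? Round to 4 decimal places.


Soft-thresholding with lambda = 4.39:
prox(-6.6972) = sign(-6.6972)*max(|-6.6972| - 4.39, 0) = -2.3072
prox(-4.8845) = sign(-4.8845)*max(|-4.8845| - 4.39, 0) = -0.4945
prox(4.3089) = sign(4.3089)*max(|4.3089| - 4.39, 0) = 0.0
prox(-2.2747) = sign(-2.2747)*max(|-2.2747| - 4.39, 0) = 0.0
prox(x) = [-2.3072, -0.4945, 0.0, 0.0]
||prox(x)||_1 = 2.3072 + 0.4945 + 0.0 + 0.0 = 2.8017


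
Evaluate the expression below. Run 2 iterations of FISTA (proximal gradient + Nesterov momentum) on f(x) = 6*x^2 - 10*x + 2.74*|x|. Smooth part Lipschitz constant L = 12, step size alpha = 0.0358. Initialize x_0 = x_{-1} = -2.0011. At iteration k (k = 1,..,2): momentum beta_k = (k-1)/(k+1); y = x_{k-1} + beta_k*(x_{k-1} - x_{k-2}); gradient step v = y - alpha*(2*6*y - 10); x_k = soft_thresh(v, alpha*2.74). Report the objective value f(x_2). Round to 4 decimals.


FISTA on f(x) = 6*x^2 - 10*x + 2.74*|x|
L = 12, alpha = 0.0358
Iteration 1: beta = 0.0, y = -2.0011 + 0.0*(-2.0011 + 2.0011) = -2.0011
  grad(y) = -34.0132, v = y - alpha*grad = -0.7834
  prox(v) = soft_thresh(-0.7834, 0.0981) = -0.6853
Iteration 2: beta = 0.3333, y = -0.6853 + 0.3333*(-0.6853 + 2.0011) = -0.2467
  grad(y) = -12.961, v = y - alpha*grad = 0.2173
  prox(v) = soft_thresh(0.2173, 0.0981) = 0.1192
f(x_2) = 6*0.1192^2 - 10*0.1192 + 2.74*|0.1192| = -0.7799


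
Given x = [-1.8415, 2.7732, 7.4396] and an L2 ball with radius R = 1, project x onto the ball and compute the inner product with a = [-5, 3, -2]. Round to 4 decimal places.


Step 1: Compute ||x|| (intermediates to 6 decimals).
||x|| = sqrt((-1.8415)^2 + 2.7732^2 + 7.4396^2) = 8.150424
Step 2: Project.
Since ||x|| > R, scale = R/||x|| = 1/8.150424 = 0.122693, proj(x) = scale * x
proj(x) = [-0.225939, 0.340252, 0.912787]
Step 3: Dot product.
a^T * proj(x) = -5*(-0.225939) + 3*0.340252 - 2*0.912787 = 0.3249


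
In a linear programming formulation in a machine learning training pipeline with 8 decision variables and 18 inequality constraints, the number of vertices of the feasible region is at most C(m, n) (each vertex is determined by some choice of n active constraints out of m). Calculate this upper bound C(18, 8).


Each vertex corresponds to some choice of n active constraints out of m, so the number of vertices is at most C(m, n) = m! / (n!(m-n)!).
m = 18, n = 8
Numerator: 18 * 17 * 16 * 15 * 14 * 13 * 12 * 11
Denominator: 8! = 40320
C(18, 8) = 43758


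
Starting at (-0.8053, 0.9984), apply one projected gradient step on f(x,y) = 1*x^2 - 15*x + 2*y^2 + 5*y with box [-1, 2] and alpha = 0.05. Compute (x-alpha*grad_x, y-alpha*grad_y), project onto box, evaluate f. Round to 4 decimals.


Step 1: Compute gradient at (-0.8053, 0.9984).
grad_x = 2*1*-0.8053 - 15 = -16.6106
grad_y = 2*2*0.9984 + 5 = 8.9936
Step 2: Gradient step.
x_raw = -0.8053 - 0.05*-16.6106 = 0.0252
y_raw = 0.9984 - 0.05*8.9936 = 0.5487
Step 3: Project onto [-1, 2].
x_proj = clip(0.0252) = 0.0252
y_proj = clip(0.5487) = 0.5487
Step 4: Evaluate f.
f(0.0252, 0.5487) = 2.968


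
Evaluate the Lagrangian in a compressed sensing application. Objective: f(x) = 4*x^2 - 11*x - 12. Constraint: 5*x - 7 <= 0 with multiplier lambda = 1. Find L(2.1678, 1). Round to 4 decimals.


Step 1: Evaluate f(x).
f(2.1678) = 4*2.1678^2 - 11*2.1678 - 12 = -17.0484
Step 2: Evaluate g(x).
g(2.1678) = 5*2.1678 - 7 = 3.839
Step 3: Compute Lagrangian.
L = -17.0484 + 1*3.839 = -13.2094


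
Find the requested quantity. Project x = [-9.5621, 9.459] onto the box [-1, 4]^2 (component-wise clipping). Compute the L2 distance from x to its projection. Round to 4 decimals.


Project each component onto [-1, 4].
clip(-9.5621) = -1.0, clip(9.459) = 4.0
Projection = [-1.0, 4.0]
Squared diffs: [73.3096, 29.8007]
Distance = sqrt(103.1103) = 10.1543


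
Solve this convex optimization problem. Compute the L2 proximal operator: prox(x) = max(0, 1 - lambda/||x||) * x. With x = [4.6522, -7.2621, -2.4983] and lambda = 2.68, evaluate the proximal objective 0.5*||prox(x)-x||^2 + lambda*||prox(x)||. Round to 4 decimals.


Step 1: Compute ||x||.
||x|| = 8.979
Step 2: Compute scaling factor.
scale = max(0, 1 - 2.68/8.979) = 0.7015
Step 3: prox(x) = [3.2636, -5.0946, -1.7526]
||prox(x)|| = 6.299
Step 4: Proximal objective.
0.5*||prox-x||^2 = 3.5912
lambda*||prox|| = 16.8813
Total = 20.4725


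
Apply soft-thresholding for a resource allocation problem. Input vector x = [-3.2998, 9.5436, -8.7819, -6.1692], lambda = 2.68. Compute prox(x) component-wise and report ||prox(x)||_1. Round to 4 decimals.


Soft-thresholding with lambda = 2.68:
prox(-3.2998) = sign(-3.2998)*max(|-3.2998| - 2.68, 0) = -0.6198
prox(9.5436) = sign(9.5436)*max(|9.5436| - 2.68, 0) = 6.8636
prox(-8.7819) = sign(-8.7819)*max(|-8.7819| - 2.68, 0) = -6.1019
prox(-6.1692) = sign(-6.1692)*max(|-6.1692| - 2.68, 0) = -3.4892
prox(x) = [-0.6198, 6.8636, -6.1019, -3.4892]
||prox(x)||_1 = 0.6198 + 6.8636 + 6.1019 + 3.4892 = 17.0745
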